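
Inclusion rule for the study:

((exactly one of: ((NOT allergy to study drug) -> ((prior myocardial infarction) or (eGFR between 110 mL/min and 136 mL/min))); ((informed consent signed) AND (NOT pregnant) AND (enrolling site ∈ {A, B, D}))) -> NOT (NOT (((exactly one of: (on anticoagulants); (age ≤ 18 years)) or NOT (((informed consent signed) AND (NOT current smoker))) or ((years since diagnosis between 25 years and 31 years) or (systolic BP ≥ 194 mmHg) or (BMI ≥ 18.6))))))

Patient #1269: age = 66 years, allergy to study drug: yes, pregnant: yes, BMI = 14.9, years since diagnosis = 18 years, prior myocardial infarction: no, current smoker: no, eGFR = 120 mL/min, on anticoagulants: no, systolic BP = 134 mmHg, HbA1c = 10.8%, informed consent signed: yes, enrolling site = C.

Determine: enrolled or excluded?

Excluded

Atomic conditions:
  NOT allergy to study drug: yes → false
  prior myocardial infarction: no → false
  eGFR between 110 mL/min and 136 mL/min: 120 in [110, 136] is true
  informed consent signed: yes → true
  NOT pregnant: yes → false
  enrolling site ∈ {A, B, D}: C is not in the set → false
  on anticoagulants: no → false
  age ≤ 18 years: 66 ≤ 18 is false
  NOT current smoker: no → true
  years since diagnosis between 25 years and 31 years: 18 in [25, 31] is false
  systolic BP ≥ 194 mmHg: 134 ≥ 194 is false
  BMI ≥ 18.6: 14.9 ≥ 18.6 is false
Combine:
[1.1.2] false OR true = true
[1.1] false → true (antecedent false ⇒ implication holds) = true
[1.2] true AND false AND false = false
[1] exactly-one(true, false) = true
[2.1.1.1] exactly-one(false, false) = false
[2.1.1.2.1] true AND true = true
[2.1.1.2] NOT true = false
[2.1.1.3] false OR false OR false = false
[2.1.1] false OR false OR false = false
[2.1] NOT false = true
[2] NOT true = false
[root] true → false = false
Overall: false → excluded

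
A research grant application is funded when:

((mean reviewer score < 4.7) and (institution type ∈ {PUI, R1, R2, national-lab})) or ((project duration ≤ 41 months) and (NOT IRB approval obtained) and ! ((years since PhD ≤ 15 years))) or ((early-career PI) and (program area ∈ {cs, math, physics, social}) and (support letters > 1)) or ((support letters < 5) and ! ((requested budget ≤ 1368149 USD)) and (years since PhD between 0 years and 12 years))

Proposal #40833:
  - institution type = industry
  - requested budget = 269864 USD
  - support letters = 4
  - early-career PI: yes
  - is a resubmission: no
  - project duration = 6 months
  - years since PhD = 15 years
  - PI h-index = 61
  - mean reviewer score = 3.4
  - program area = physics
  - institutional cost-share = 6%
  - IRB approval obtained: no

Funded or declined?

Atomic conditions:
  mean reviewer score < 4.7: 3.4 < 4.7 is true
  institution type ∈ {PUI, R1, R2, national-lab}: industry is not in the set → false
  project duration ≤ 41 months: 6 ≤ 41 is true
  NOT IRB approval obtained: no → true
  years since PhD ≤ 15 years: 15 ≤ 15 is true
  early-career PI: yes → true
  program area ∈ {cs, math, physics, social}: physics is in the set → true
  support letters > 1: 4 > 1 is true
  support letters < 5: 4 < 5 is true
  requested budget ≤ 1368149 USD: 269864 ≤ 1368149 is true
  years since PhD between 0 years and 12 years: 15 in [0, 12] is false
Combine:
[1] true AND false = false
[2.3] NOT true = false
[2] true AND true AND false = false
[3] true AND true AND true = true
[4.2] NOT true = false
[4] true AND false AND false = false
[root] false OR false OR true OR false = true
Overall: true → funded

Funded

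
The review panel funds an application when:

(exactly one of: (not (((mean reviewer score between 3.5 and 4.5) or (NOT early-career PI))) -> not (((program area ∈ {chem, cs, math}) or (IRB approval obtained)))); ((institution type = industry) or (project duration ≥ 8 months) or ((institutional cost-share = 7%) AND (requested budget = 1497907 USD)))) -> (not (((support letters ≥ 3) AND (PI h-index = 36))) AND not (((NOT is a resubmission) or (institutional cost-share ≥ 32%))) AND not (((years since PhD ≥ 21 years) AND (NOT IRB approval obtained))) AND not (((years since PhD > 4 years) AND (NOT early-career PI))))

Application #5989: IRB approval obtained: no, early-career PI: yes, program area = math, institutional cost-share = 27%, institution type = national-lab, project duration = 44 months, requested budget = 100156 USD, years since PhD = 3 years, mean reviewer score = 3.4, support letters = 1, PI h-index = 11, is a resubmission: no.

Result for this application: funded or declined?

Atomic conditions:
  mean reviewer score between 3.5 and 4.5: 3.4 in [3.5, 4.5] is false
  NOT early-career PI: yes → false
  program area ∈ {chem, cs, math}: math is in the set → true
  IRB approval obtained: no → false
  institution type = industry: national-lab == industry is false
  project duration ≥ 8 months: 44 ≥ 8 is true
  institutional cost-share = 7%: 27 == 7 is false
  requested budget = 1497907 USD: 100156 == 1497907 is false
  support letters ≥ 3: 1 ≥ 3 is false
  PI h-index = 36: 11 == 36 is false
  NOT is a resubmission: no → true
  institutional cost-share ≥ 32%: 27 ≥ 32 is false
  years since PhD ≥ 21 years: 3 ≥ 21 is false
  NOT IRB approval obtained: no → true
  years since PhD > 4 years: 3 > 4 is false
Combine:
[1.1.1.1] false OR false = false
[1.1.1] NOT false = true
[1.1.2.1] true OR false = true
[1.1.2] NOT true = false
[1.1] true → false = false
[1.2.3] false AND false = false
[1.2] false OR true OR false = true
[1] exactly-one(false, true) = true
[2.1.1] false AND false = false
[2.1] NOT false = true
[2.2.1] true OR false = true
[2.2] NOT true = false
[2.3.1] false AND true = false
[2.3] NOT false = true
[2.4.1] false AND false = false
[2.4] NOT false = true
[2] true AND false AND true AND true = false
[root] true → false = false
Overall: false → declined

Declined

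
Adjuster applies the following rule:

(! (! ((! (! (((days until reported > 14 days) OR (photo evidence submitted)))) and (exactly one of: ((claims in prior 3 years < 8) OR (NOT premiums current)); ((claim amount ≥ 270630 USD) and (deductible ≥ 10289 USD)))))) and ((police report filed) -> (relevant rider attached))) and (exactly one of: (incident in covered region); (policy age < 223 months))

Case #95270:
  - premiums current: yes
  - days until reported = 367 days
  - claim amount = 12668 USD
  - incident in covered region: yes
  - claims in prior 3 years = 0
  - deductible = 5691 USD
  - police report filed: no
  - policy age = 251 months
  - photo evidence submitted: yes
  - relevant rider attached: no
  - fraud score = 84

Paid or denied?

Atomic conditions:
  days until reported > 14 days: 367 > 14 is true
  photo evidence submitted: yes → true
  claims in prior 3 years < 8: 0 < 8 is true
  NOT premiums current: yes → false
  claim amount ≥ 270630 USD: 12668 ≥ 270630 is false
  deductible ≥ 10289 USD: 5691 ≥ 10289 is false
  police report filed: no → false
  relevant rider attached: no → false
  incident in covered region: yes → true
  policy age < 223 months: 251 < 223 is false
Combine:
[1.1.1.1.1.1.1] true OR true = true
[1.1.1.1.1.1] NOT true = false
[1.1.1.1.1] NOT false = true
[1.1.1.1.2.1] true OR false = true
[1.1.1.1.2.2] false AND false = false
[1.1.1.1.2] exactly-one(true, false) = true
[1.1.1.1] true AND true = true
[1.1.1] NOT true = false
[1.1] NOT false = true
[1.2] false → false (antecedent false ⇒ implication holds) = true
[1] true AND true = true
[2] exactly-one(true, false) = true
[root] true AND true = true
Overall: true → paid

Paid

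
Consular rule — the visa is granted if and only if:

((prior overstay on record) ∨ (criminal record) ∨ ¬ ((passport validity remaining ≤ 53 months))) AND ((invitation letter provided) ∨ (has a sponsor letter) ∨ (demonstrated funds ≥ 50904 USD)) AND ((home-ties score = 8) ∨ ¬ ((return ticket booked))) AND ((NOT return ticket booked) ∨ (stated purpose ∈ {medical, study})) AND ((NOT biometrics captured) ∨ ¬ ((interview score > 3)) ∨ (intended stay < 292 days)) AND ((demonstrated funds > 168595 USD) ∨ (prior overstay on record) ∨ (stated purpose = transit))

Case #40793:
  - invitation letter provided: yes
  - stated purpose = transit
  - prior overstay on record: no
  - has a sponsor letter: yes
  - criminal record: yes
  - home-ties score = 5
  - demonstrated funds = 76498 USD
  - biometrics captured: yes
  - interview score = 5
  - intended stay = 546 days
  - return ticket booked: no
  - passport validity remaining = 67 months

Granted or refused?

Refused

Atomic conditions:
  prior overstay on record: no → false
  criminal record: yes → true
  passport validity remaining ≤ 53 months: 67 ≤ 53 is false
  invitation letter provided: yes → true
  has a sponsor letter: yes → true
  demonstrated funds ≥ 50904 USD: 76498 ≥ 50904 is true
  home-ties score = 8: 5 == 8 is false
  return ticket booked: no → false
  NOT return ticket booked: no → true
  stated purpose ∈ {medical, study}: transit is not in the set → false
  NOT biometrics captured: yes → false
  interview score > 3: 5 > 3 is true
  intended stay < 292 days: 546 < 292 is false
  demonstrated funds > 168595 USD: 76498 > 168595 is false
  stated purpose = transit: transit == transit is true
Combine:
[1.3] NOT false = true
[1] false OR true OR true = true
[2] true OR true OR true = true
[3.2] NOT false = true
[3] false OR true = true
[4] true OR false = true
[5.2] NOT true = false
[5] false OR false OR false = false
[6] false OR false OR true = true
[root] true AND true AND true AND true AND false AND true = false
Overall: false → refused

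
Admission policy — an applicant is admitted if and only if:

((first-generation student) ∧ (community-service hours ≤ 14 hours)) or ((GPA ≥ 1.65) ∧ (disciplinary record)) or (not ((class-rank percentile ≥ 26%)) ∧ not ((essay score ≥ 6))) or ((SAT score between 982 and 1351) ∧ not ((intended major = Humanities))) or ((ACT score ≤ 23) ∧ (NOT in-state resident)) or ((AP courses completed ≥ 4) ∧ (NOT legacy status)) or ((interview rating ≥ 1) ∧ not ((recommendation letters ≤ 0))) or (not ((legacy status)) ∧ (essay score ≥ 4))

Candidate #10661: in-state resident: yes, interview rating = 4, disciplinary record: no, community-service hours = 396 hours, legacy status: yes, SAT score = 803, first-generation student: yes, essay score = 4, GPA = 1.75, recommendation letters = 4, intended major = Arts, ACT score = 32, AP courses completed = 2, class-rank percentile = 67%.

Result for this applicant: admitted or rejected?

Atomic conditions:
  first-generation student: yes → true
  community-service hours ≤ 14 hours: 396 ≤ 14 is false
  GPA ≥ 1.65: 1.75 ≥ 1.65 is true
  disciplinary record: no → false
  class-rank percentile ≥ 26%: 67 ≥ 26 is true
  essay score ≥ 6: 4 ≥ 6 is false
  SAT score between 982 and 1351: 803 in [982, 1351] is false
  intended major = Humanities: Arts == Humanities is false
  ACT score ≤ 23: 32 ≤ 23 is false
  NOT in-state resident: yes → false
  AP courses completed ≥ 4: 2 ≥ 4 is false
  NOT legacy status: yes → false
  interview rating ≥ 1: 4 ≥ 1 is true
  recommendation letters ≤ 0: 4 ≤ 0 is false
  legacy status: yes → true
  essay score ≥ 4: 4 ≥ 4 is true
Combine:
[1] true AND false = false
[2] true AND false = false
[3.1] NOT true = false
[3.2] NOT false = true
[3] false AND true = false
[4.2] NOT false = true
[4] false AND true = false
[5] false AND false = false
[6] false AND false = false
[7.2] NOT false = true
[7] true AND true = true
[8.1] NOT true = false
[8] false AND true = false
[root] false OR false OR false OR false OR false OR false OR true OR false = true
Overall: true → admitted

Admitted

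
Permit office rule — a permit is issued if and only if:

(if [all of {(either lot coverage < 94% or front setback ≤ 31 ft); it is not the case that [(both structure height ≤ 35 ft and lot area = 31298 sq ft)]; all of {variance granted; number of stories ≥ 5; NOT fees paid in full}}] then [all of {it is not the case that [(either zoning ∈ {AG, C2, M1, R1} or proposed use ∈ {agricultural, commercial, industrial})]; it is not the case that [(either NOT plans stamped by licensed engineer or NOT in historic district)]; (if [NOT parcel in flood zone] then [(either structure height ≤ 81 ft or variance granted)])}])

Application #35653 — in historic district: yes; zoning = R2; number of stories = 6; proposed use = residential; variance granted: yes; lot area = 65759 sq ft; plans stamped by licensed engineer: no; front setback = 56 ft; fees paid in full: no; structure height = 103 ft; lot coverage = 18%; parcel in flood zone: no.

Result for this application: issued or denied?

Denied

Atomic conditions:
  lot coverage < 94%: 18 < 94 is true
  front setback ≤ 31 ft: 56 ≤ 31 is false
  structure height ≤ 35 ft: 103 ≤ 35 is false
  lot area = 31298 sq ft: 65759 == 31298 is false
  variance granted: yes → true
  number of stories ≥ 5: 6 ≥ 5 is true
  NOT fees paid in full: no → true
  zoning ∈ {AG, C2, M1, R1}: R2 is not in the set → false
  proposed use ∈ {agricultural, commercial, industrial}: residential is not in the set → false
  NOT plans stamped by licensed engineer: no → true
  NOT in historic district: yes → false
  NOT parcel in flood zone: no → true
  structure height ≤ 81 ft: 103 ≤ 81 is false
Combine:
[1.1] true OR false = true
[1.2.1] false AND false = false
[1.2] NOT false = true
[1.3] true AND true AND true = true
[1] true AND true AND true = true
[2.1.1] false OR false = false
[2.1] NOT false = true
[2.2.1] true OR false = true
[2.2] NOT true = false
[2.3.2] false OR true = true
[2.3] true → true = true
[2] true AND false AND true = false
[root] true → false = false
Overall: false → denied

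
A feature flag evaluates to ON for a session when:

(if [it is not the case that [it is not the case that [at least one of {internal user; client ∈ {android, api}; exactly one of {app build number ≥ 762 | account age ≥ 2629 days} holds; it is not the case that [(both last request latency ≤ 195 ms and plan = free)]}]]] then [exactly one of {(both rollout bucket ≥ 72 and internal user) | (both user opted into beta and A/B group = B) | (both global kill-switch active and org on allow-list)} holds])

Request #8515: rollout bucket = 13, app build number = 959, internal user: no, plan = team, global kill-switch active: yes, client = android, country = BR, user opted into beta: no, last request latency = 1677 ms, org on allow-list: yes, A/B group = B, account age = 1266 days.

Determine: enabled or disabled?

Atomic conditions:
  internal user: no → false
  client ∈ {android, api}: android is in the set → true
  app build number ≥ 762: 959 ≥ 762 is true
  account age ≥ 2629 days: 1266 ≥ 2629 is false
  last request latency ≤ 195 ms: 1677 ≤ 195 is false
  plan = free: team == free is false
  rollout bucket ≥ 72: 13 ≥ 72 is false
  user opted into beta: no → false
  A/B group = B: B == B is true
  global kill-switch active: yes → true
  org on allow-list: yes → true
Combine:
[1.1.1.3] exactly-one(true, false) = true
[1.1.1.4.1] false AND false = false
[1.1.1.4] NOT false = true
[1.1.1] false OR true OR true OR true = true
[1.1] NOT true = false
[1] NOT false = true
[2.1] false AND false = false
[2.2] false AND true = false
[2.3] true AND true = true
[2] exactly-one(false, false, true) = true
[root] true → true = true
Overall: true → enabled

Enabled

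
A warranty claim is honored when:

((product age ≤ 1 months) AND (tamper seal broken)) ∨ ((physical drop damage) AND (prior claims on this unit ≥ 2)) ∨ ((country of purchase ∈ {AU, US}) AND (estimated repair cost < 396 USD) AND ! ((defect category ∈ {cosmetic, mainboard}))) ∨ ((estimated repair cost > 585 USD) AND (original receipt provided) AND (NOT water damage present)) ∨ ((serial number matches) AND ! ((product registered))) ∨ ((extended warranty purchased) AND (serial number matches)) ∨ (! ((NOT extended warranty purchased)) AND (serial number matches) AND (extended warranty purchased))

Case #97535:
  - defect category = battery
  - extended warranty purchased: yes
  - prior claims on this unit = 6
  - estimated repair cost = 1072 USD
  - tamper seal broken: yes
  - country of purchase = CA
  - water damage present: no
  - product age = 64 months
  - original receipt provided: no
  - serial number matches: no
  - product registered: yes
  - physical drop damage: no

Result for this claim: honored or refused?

Refused

Atomic conditions:
  product age ≤ 1 months: 64 ≤ 1 is false
  tamper seal broken: yes → true
  physical drop damage: no → false
  prior claims on this unit ≥ 2: 6 ≥ 2 is true
  country of purchase ∈ {AU, US}: CA is not in the set → false
  estimated repair cost < 396 USD: 1072 < 396 is false
  defect category ∈ {cosmetic, mainboard}: battery is not in the set → false
  estimated repair cost > 585 USD: 1072 > 585 is true
  original receipt provided: no → false
  NOT water damage present: no → true
  serial number matches: no → false
  product registered: yes → true
  extended warranty purchased: yes → true
  NOT extended warranty purchased: yes → false
Combine:
[1] false AND true = false
[2] false AND true = false
[3.3] NOT false = true
[3] false AND false AND true = false
[4] true AND false AND true = false
[5.2] NOT true = false
[5] false AND false = false
[6] true AND false = false
[7.1] NOT false = true
[7] true AND false AND true = false
[root] false OR false OR false OR false OR false OR false OR false = false
Overall: false → refused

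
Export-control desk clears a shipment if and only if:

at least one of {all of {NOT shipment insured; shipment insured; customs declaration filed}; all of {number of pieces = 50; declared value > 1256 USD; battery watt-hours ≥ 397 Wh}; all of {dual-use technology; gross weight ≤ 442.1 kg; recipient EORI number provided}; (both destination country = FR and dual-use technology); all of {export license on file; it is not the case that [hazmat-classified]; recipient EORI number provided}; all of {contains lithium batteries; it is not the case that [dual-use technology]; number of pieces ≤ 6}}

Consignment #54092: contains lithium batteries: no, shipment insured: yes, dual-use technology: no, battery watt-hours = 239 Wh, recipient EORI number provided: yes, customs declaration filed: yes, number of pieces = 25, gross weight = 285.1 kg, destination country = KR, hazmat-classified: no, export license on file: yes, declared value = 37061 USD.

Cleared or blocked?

Atomic conditions:
  NOT shipment insured: yes → false
  shipment insured: yes → true
  customs declaration filed: yes → true
  number of pieces = 50: 25 == 50 is false
  declared value > 1256 USD: 37061 > 1256 is true
  battery watt-hours ≥ 397 Wh: 239 ≥ 397 is false
  dual-use technology: no → false
  gross weight ≤ 442.1 kg: 285.1 ≤ 442.1 is true
  recipient EORI number provided: yes → true
  destination country = FR: KR == FR is false
  export license on file: yes → true
  hazmat-classified: no → false
  contains lithium batteries: no → false
  number of pieces ≤ 6: 25 ≤ 6 is false
Combine:
[1] false AND true AND true = false
[2] false AND true AND false = false
[3] false AND true AND true = false
[4] false AND false = false
[5.2] NOT false = true
[5] true AND true AND true = true
[6.2] NOT false = true
[6] false AND true AND false = false
[root] false OR false OR false OR false OR true OR false = true
Overall: true → cleared

Cleared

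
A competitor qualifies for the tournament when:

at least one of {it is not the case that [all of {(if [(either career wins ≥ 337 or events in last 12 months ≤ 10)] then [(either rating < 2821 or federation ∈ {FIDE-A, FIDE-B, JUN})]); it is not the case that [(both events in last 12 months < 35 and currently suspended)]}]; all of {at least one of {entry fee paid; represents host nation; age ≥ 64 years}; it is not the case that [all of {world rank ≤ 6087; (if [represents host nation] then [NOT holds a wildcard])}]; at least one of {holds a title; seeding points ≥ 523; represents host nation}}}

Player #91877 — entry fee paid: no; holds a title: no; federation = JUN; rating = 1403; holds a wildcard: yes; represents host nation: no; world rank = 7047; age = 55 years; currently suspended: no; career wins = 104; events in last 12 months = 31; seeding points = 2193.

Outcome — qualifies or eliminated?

Atomic conditions:
  career wins ≥ 337: 104 ≥ 337 is false
  events in last 12 months ≤ 10: 31 ≤ 10 is false
  rating < 2821: 1403 < 2821 is true
  federation ∈ {FIDE-A, FIDE-B, JUN}: JUN is in the set → true
  events in last 12 months < 35: 31 < 35 is true
  currently suspended: no → false
  entry fee paid: no → false
  represents host nation: no → false
  age ≥ 64 years: 55 ≥ 64 is false
  world rank ≤ 6087: 7047 ≤ 6087 is false
  NOT holds a wildcard: yes → false
  holds a title: no → false
  seeding points ≥ 523: 2193 ≥ 523 is true
Combine:
[1.1.1.1] false OR false = false
[1.1.1.2] true OR true = true
[1.1.1] false → true (antecedent false ⇒ implication holds) = true
[1.1.2.1] true AND false = false
[1.1.2] NOT false = true
[1.1] true AND true = true
[1] NOT true = false
[2.1] false OR false OR false = false
[2.2.1.2] false → false (antecedent false ⇒ implication holds) = true
[2.2.1] false AND true = false
[2.2] NOT false = true
[2.3] false OR true OR false = true
[2] false AND true AND true = false
[root] false OR false = false
Overall: false → eliminated

Eliminated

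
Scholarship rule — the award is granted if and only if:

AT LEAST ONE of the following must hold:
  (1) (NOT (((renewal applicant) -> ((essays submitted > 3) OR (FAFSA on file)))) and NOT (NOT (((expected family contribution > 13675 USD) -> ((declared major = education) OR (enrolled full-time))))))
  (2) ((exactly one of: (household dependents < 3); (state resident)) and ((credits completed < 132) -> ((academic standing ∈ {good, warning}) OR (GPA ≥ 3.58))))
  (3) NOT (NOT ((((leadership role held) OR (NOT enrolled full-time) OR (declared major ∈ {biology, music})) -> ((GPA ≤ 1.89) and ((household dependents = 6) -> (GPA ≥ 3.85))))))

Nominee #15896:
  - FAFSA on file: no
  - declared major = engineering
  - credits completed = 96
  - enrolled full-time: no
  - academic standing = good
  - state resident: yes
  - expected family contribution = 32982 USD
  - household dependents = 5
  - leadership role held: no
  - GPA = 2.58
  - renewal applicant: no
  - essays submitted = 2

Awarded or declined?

Awarded

Atomic conditions:
  renewal applicant: no → false
  essays submitted > 3: 2 > 3 is false
  FAFSA on file: no → false
  expected family contribution > 13675 USD: 32982 > 13675 is true
  declared major = education: engineering == education is false
  enrolled full-time: no → false
  household dependents < 3: 5 < 3 is false
  state resident: yes → true
  credits completed < 132: 96 < 132 is true
  academic standing ∈ {good, warning}: good is in the set → true
  GPA ≥ 3.58: 2.58 ≥ 3.58 is false
  leadership role held: no → false
  NOT enrolled full-time: no → true
  declared major ∈ {biology, music}: engineering is not in the set → false
  GPA ≤ 1.89: 2.58 ≤ 1.89 is false
  household dependents = 6: 5 == 6 is false
  GPA ≥ 3.85: 2.58 ≥ 3.85 is false
Combine:
[1.1.1.2] false OR false = false
[1.1.1] false → false (antecedent false ⇒ implication holds) = true
[1.1] NOT true = false
[1.2.1.1.2] false OR false = false
[1.2.1.1] true → false = false
[1.2.1] NOT false = true
[1.2] NOT true = false
[1] false AND false = false
[2.1] exactly-one(false, true) = true
[2.2.2] true OR false = true
[2.2] true → true = true
[2] true AND true = true
[3.1.1.1] false OR true OR false = true
[3.1.1.2.2] false → false (antecedent false ⇒ implication holds) = true
[3.1.1.2] false AND true = false
[3.1.1] true → false = false
[3.1] NOT false = true
[3] NOT true = false
[root] false OR true OR false = true
Overall: true → awarded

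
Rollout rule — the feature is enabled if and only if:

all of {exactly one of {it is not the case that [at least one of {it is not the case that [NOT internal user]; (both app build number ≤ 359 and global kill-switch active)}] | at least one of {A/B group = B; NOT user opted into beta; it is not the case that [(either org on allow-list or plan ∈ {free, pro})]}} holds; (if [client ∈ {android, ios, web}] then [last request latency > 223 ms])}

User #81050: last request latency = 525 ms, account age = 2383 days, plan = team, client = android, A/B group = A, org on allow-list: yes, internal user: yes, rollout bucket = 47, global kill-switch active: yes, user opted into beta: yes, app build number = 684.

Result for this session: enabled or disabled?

Atomic conditions:
  NOT internal user: yes → false
  app build number ≤ 359: 684 ≤ 359 is false
  global kill-switch active: yes → true
  A/B group = B: A == B is false
  NOT user opted into beta: yes → false
  org on allow-list: yes → true
  plan ∈ {free, pro}: team is not in the set → false
  client ∈ {android, ios, web}: android is in the set → true
  last request latency > 223 ms: 525 > 223 is true
Combine:
[1.1.1.1] NOT false = true
[1.1.1.2] false AND true = false
[1.1.1] true OR false = true
[1.1] NOT true = false
[1.2.3.1] true OR false = true
[1.2.3] NOT true = false
[1.2] false OR false OR false = false
[1] exactly-one(false, false) = false
[2] true → true = true
[root] false AND true = false
Overall: false → disabled

Disabled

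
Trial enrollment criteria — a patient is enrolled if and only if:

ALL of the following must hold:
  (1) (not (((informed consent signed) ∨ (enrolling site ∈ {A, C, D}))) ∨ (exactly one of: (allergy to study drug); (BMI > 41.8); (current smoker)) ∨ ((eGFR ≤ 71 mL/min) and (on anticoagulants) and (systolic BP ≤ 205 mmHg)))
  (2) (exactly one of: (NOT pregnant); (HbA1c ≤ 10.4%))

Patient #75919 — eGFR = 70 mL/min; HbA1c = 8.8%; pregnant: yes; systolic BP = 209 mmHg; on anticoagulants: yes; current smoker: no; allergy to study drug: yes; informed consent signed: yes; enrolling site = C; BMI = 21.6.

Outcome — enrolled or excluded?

Enrolled

Atomic conditions:
  informed consent signed: yes → true
  enrolling site ∈ {A, C, D}: C is in the set → true
  allergy to study drug: yes → true
  BMI > 41.8: 21.6 > 41.8 is false
  current smoker: no → false
  eGFR ≤ 71 mL/min: 70 ≤ 71 is true
  on anticoagulants: yes → true
  systolic BP ≤ 205 mmHg: 209 ≤ 205 is false
  NOT pregnant: yes → false
  HbA1c ≤ 10.4%: 8.8 ≤ 10.4 is true
Combine:
[1.1.1] true OR true = true
[1.1] NOT true = false
[1.2] exactly-one(true, false, false) = true
[1.3] true AND true AND false = false
[1] false OR true OR false = true
[2] exactly-one(false, true) = true
[root] true AND true = true
Overall: true → enrolled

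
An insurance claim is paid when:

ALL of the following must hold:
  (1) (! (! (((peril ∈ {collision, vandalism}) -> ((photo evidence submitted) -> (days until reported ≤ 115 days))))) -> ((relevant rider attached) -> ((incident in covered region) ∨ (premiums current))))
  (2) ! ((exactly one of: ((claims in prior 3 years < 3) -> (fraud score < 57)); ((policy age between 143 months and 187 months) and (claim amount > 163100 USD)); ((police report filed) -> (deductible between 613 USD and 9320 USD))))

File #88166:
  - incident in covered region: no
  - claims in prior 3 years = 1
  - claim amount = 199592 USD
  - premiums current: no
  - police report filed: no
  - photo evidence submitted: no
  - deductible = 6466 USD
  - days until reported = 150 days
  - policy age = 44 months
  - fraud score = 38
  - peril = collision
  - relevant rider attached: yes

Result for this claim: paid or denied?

Atomic conditions:
  peril ∈ {collision, vandalism}: collision is in the set → true
  photo evidence submitted: no → false
  days until reported ≤ 115 days: 150 ≤ 115 is false
  relevant rider attached: yes → true
  incident in covered region: no → false
  premiums current: no → false
  claims in prior 3 years < 3: 1 < 3 is true
  fraud score < 57: 38 < 57 is true
  policy age between 143 months and 187 months: 44 in [143, 187] is false
  claim amount > 163100 USD: 199592 > 163100 is true
  police report filed: no → false
  deductible between 613 USD and 9320 USD: 6466 in [613, 9320] is true
Combine:
[1.1.1.1.2] false → false (antecedent false ⇒ implication holds) = true
[1.1.1.1] true → true = true
[1.1.1] NOT true = false
[1.1] NOT false = true
[1.2.2] false OR false = false
[1.2] true → false = false
[1] true → false = false
[2.1.1] true → true = true
[2.1.2] false AND true = false
[2.1.3] false → true (antecedent false ⇒ implication holds) = true
[2.1] exactly-one(true, false, true) = false
[2] NOT false = true
[root] false AND true = false
Overall: false → denied

Denied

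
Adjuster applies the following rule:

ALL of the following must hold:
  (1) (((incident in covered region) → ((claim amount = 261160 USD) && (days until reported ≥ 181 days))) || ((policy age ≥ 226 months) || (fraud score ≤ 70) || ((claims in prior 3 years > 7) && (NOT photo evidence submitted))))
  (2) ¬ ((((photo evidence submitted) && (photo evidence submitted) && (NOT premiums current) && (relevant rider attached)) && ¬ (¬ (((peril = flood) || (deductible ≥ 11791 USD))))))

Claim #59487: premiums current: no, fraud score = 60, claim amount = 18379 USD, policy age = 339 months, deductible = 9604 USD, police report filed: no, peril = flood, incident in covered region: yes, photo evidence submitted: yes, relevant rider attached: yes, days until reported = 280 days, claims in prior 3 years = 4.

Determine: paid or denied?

Denied

Atomic conditions:
  incident in covered region: yes → true
  claim amount = 261160 USD: 18379 == 261160 is false
  days until reported ≥ 181 days: 280 ≥ 181 is true
  policy age ≥ 226 months: 339 ≥ 226 is true
  fraud score ≤ 70: 60 ≤ 70 is true
  claims in prior 3 years > 7: 4 > 7 is false
  NOT photo evidence submitted: yes → false
  photo evidence submitted: yes → true
  NOT premiums current: no → true
  relevant rider attached: yes → true
  peril = flood: flood == flood is true
  deductible ≥ 11791 USD: 9604 ≥ 11791 is false
Combine:
[1.1.2] false AND true = false
[1.1] true → false = false
[1.2.3] false AND false = false
[1.2] true OR true OR false = true
[1] false OR true = true
[2.1.1] true AND true AND true AND true = true
[2.1.2.1.1] true OR false = true
[2.1.2.1] NOT true = false
[2.1.2] NOT false = true
[2.1] true AND true = true
[2] NOT true = false
[root] true AND false = false
Overall: false → denied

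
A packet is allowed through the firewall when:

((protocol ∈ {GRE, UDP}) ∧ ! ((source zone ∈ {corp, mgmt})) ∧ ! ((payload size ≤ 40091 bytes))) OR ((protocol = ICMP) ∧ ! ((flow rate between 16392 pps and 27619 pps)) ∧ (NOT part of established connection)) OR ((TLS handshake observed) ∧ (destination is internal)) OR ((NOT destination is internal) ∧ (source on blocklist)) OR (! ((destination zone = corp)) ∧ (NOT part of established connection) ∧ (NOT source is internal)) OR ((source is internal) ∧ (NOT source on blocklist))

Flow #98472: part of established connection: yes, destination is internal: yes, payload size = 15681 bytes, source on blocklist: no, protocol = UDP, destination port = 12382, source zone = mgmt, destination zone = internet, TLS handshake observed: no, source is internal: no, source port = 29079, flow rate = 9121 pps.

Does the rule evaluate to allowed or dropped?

Dropped

Atomic conditions:
  protocol ∈ {GRE, UDP}: UDP is in the set → true
  source zone ∈ {corp, mgmt}: mgmt is in the set → true
  payload size ≤ 40091 bytes: 15681 ≤ 40091 is true
  protocol = ICMP: UDP == ICMP is false
  flow rate between 16392 pps and 27619 pps: 9121 in [16392, 27619] is false
  NOT part of established connection: yes → false
  TLS handshake observed: no → false
  destination is internal: yes → true
  NOT destination is internal: yes → false
  source on blocklist: no → false
  destination zone = corp: internet == corp is false
  NOT source is internal: no → true
  source is internal: no → false
  NOT source on blocklist: no → true
Combine:
[1.2] NOT true = false
[1.3] NOT true = false
[1] true AND false AND false = false
[2.2] NOT false = true
[2] false AND true AND false = false
[3] false AND true = false
[4] false AND false = false
[5.1] NOT false = true
[5] true AND false AND true = false
[6] false AND true = false
[root] false OR false OR false OR false OR false OR false = false
Overall: false → dropped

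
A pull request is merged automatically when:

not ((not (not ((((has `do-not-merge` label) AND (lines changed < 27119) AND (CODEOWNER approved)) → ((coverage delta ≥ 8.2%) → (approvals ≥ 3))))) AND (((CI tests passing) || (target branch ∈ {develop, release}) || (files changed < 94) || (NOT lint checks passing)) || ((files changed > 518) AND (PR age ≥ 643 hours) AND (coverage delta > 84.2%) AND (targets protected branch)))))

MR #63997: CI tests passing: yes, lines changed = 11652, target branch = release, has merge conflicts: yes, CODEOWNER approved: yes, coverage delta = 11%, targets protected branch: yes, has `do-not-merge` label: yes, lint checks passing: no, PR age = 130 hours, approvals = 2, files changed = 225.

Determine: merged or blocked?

Atomic conditions:
  has `do-not-merge` label: yes → true
  lines changed < 27119: 11652 < 27119 is true
  CODEOWNER approved: yes → true
  coverage delta ≥ 8.2%: 11 ≥ 8.2 is true
  approvals ≥ 3: 2 ≥ 3 is false
  CI tests passing: yes → true
  target branch ∈ {develop, release}: release is in the set → true
  files changed < 94: 225 < 94 is false
  NOT lint checks passing: no → true
  files changed > 518: 225 > 518 is false
  PR age ≥ 643 hours: 130 ≥ 643 is false
  coverage delta > 84.2%: 11 > 84.2 is false
  targets protected branch: yes → true
Combine:
[1.1.1.1.1] true AND true AND true = true
[1.1.1.1.2] true → false = false
[1.1.1.1] true → false = false
[1.1.1] NOT false = true
[1.1] NOT true = false
[1.2.1] true OR true OR false OR true = true
[1.2.2] false AND false AND false AND true = false
[1.2] true OR false = true
[1] false AND true = false
[root] NOT false = true
Overall: true → merged

Merged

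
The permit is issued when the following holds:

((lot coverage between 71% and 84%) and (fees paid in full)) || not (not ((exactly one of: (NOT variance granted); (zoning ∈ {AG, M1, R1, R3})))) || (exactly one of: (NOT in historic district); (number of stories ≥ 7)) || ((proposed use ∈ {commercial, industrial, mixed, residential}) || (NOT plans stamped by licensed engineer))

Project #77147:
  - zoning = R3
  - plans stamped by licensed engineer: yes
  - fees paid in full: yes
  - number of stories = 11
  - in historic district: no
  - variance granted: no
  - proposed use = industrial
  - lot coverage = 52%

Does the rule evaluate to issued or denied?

Issued

Atomic conditions:
  lot coverage between 71% and 84%: 52 in [71, 84] is false
  fees paid in full: yes → true
  NOT variance granted: no → true
  zoning ∈ {AG, M1, R1, R3}: R3 is in the set → true
  NOT in historic district: no → true
  number of stories ≥ 7: 11 ≥ 7 is true
  proposed use ∈ {commercial, industrial, mixed, residential}: industrial is in the set → true
  NOT plans stamped by licensed engineer: yes → false
Combine:
[1] false AND true = false
[2.1.1] exactly-one(true, true) = false
[2.1] NOT false = true
[2] NOT true = false
[3] exactly-one(true, true) = false
[4] true OR false = true
[root] false OR false OR false OR true = true
Overall: true → issued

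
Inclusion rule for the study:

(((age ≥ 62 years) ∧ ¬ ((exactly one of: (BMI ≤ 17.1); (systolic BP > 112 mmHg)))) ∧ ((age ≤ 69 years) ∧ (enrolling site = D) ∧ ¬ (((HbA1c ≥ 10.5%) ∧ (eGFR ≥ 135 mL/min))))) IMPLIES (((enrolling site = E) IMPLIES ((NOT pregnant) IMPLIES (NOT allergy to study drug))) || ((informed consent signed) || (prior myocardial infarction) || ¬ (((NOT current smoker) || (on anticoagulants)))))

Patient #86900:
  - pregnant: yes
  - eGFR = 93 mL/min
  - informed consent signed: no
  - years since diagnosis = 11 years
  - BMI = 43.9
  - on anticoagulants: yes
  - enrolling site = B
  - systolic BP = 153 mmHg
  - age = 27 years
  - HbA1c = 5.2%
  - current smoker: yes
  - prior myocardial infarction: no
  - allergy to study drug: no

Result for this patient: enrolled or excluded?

Atomic conditions:
  age ≥ 62 years: 27 ≥ 62 is false
  BMI ≤ 17.1: 43.9 ≤ 17.1 is false
  systolic BP > 112 mmHg: 153 > 112 is true
  age ≤ 69 years: 27 ≤ 69 is true
  enrolling site = D: B == D is false
  HbA1c ≥ 10.5%: 5.2 ≥ 10.5 is false
  eGFR ≥ 135 mL/min: 93 ≥ 135 is false
  enrolling site = E: B == E is false
  NOT pregnant: yes → false
  NOT allergy to study drug: no → true
  informed consent signed: no → false
  prior myocardial infarction: no → false
  NOT current smoker: yes → false
  on anticoagulants: yes → true
Combine:
[1.1.2.1] exactly-one(false, true) = true
[1.1.2] NOT true = false
[1.1] false AND false = false
[1.2.3.1] false AND false = false
[1.2.3] NOT false = true
[1.2] true AND false AND true = false
[1] false AND false = false
[2.1.2] false → true (antecedent false ⇒ implication holds) = true
[2.1] false → true (antecedent false ⇒ implication holds) = true
[2.2.3.1] false OR true = true
[2.2.3] NOT true = false
[2.2] false OR false OR false = false
[2] true OR false = true
[root] false → true (antecedent false ⇒ implication holds) = true
Overall: true → enrolled

Enrolled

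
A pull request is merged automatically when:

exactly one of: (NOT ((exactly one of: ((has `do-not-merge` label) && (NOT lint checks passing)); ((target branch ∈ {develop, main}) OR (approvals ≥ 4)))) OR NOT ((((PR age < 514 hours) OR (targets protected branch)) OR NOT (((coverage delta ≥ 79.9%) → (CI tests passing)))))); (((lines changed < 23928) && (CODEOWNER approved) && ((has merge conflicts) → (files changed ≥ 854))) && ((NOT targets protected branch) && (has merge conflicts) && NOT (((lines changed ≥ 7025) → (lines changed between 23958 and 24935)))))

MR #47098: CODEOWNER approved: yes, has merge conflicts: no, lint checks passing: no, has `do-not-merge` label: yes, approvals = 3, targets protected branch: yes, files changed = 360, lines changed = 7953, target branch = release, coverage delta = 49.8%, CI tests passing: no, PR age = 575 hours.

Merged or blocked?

Blocked

Atomic conditions:
  has `do-not-merge` label: yes → true
  NOT lint checks passing: no → true
  target branch ∈ {develop, main}: release is not in the set → false
  approvals ≥ 4: 3 ≥ 4 is false
  PR age < 514 hours: 575 < 514 is false
  targets protected branch: yes → true
  coverage delta ≥ 79.9%: 49.8 ≥ 79.9 is false
  CI tests passing: no → false
  lines changed < 23928: 7953 < 23928 is true
  CODEOWNER approved: yes → true
  has merge conflicts: no → false
  files changed ≥ 854: 360 ≥ 854 is false
  NOT targets protected branch: yes → false
  lines changed ≥ 7025: 7953 ≥ 7025 is true
  lines changed between 23958 and 24935: 7953 in [23958, 24935] is false
Combine:
[1.1.1.1] true AND true = true
[1.1.1.2] false OR false = false
[1.1.1] exactly-one(true, false) = true
[1.1] NOT true = false
[1.2.1.1] false OR true = true
[1.2.1.2.1] false → false (antecedent false ⇒ implication holds) = true
[1.2.1.2] NOT true = false
[1.2.1] true OR false = true
[1.2] NOT true = false
[1] false OR false = false
[2.1.3] false → false (antecedent false ⇒ implication holds) = true
[2.1] true AND true AND true = true
[2.2.3.1] true → false = false
[2.2.3] NOT false = true
[2.2] false AND false AND true = false
[2] true AND false = false
[root] exactly-one(false, false) = false
Overall: false → blocked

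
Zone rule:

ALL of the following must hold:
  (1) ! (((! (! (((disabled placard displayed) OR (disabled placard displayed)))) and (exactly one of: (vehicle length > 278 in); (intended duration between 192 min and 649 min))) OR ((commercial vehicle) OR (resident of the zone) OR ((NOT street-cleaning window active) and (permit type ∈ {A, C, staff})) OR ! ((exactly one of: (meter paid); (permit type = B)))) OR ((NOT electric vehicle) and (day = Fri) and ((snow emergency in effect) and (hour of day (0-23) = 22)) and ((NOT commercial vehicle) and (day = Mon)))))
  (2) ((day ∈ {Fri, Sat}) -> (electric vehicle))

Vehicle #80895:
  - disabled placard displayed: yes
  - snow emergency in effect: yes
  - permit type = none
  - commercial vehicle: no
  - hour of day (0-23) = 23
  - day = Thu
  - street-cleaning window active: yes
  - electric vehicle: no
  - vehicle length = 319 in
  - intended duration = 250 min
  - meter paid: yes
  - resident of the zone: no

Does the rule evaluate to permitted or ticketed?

Permitted

Atomic conditions:
  disabled placard displayed: yes → true
  vehicle length > 278 in: 319 > 278 is true
  intended duration between 192 min and 649 min: 250 in [192, 649] is true
  commercial vehicle: no → false
  resident of the zone: no → false
  NOT street-cleaning window active: yes → false
  permit type ∈ {A, C, staff}: none is not in the set → false
  meter paid: yes → true
  permit type = B: none == B is false
  NOT electric vehicle: no → true
  day = Fri: Thu == Fri is false
  snow emergency in effect: yes → true
  hour of day (0-23) = 22: 23 == 22 is false
  NOT commercial vehicle: no → true
  day = Mon: Thu == Mon is false
  day ∈ {Fri, Sat}: Thu is not in the set → false
  electric vehicle: no → false
Combine:
[1.1.1.1.1.1] true OR true = true
[1.1.1.1.1] NOT true = false
[1.1.1.1] NOT false = true
[1.1.1.2] exactly-one(true, true) = false
[1.1.1] true AND false = false
[1.1.2.3] false AND false = false
[1.1.2.4.1] exactly-one(true, false) = true
[1.1.2.4] NOT true = false
[1.1.2] false OR false OR false OR false = false
[1.1.3.3] true AND false = false
[1.1.3.4] true AND false = false
[1.1.3] true AND false AND false AND false = false
[1.1] false OR false OR false = false
[1] NOT false = true
[2] false → false (antecedent false ⇒ implication holds) = true
[root] true AND true = true
Overall: true → permitted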